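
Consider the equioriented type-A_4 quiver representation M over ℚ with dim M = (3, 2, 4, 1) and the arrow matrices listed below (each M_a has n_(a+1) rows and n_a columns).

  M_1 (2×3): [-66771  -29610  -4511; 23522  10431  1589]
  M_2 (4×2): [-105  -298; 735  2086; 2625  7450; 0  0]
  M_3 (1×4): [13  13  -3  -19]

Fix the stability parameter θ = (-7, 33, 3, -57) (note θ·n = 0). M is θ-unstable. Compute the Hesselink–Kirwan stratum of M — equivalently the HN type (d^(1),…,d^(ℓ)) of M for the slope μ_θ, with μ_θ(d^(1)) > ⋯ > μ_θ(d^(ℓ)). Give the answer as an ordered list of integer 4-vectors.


Interval decomposition of M: I[1,1], I[1,2], I[1,4], I[3,3]^3.
HN type (ℓ=3): μ^(1)=33; μ^(2)=3; μ^(3)=-7

((0, 1, 0, 0); (0, 0, 3, 0); (3, 1, 1, 1))


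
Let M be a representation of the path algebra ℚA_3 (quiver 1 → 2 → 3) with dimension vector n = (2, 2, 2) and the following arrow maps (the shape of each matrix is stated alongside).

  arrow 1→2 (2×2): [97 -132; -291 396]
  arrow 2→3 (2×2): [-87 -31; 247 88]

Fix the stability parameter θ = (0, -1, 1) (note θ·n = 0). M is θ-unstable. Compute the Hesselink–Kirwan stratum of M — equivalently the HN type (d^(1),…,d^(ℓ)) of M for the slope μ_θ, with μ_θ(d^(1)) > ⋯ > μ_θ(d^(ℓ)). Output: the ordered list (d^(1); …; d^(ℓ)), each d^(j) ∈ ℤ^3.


Barcode: M ≅ I[1,1], I[1,3], I[2,3]. HN layers by μ_θ (4 steps, strictly decreasing):
  μ^(1)=1; μ^(2)=0; μ^(3)=-1/2; μ^(4)=-1

((0, 0, 2); (1, 0, 0); (1, 1, 0); (0, 1, 0))


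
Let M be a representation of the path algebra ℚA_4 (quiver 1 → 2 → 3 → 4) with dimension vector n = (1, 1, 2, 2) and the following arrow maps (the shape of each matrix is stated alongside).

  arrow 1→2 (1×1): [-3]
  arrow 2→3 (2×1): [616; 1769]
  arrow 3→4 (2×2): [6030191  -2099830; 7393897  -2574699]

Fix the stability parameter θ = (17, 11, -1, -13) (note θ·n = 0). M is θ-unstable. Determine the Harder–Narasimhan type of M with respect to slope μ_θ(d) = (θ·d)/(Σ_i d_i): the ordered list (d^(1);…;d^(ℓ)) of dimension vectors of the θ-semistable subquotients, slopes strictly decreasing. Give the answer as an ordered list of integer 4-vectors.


Interval decomposition of M: I[1,4], I[3,4].
HN type (ℓ=2): μ^(1)=7/2; μ^(2)=-7

((1, 1, 1, 1); (0, 0, 1, 1))


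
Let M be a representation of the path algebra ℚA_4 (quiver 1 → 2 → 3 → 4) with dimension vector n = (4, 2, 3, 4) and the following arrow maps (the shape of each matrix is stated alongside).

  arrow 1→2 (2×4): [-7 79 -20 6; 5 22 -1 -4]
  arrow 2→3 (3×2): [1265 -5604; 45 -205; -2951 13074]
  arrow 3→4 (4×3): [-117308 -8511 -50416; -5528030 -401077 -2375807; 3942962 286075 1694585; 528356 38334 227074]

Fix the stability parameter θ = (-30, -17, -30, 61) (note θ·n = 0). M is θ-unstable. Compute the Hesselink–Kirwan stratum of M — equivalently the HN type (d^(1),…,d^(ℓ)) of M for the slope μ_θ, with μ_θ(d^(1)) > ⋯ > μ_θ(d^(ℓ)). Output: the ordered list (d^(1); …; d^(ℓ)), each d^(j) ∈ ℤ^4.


Barcode: M ≅ I[1,1]^2, I[1,4]^2, I[3,3], I[4,4]^2. HN layers by μ_θ (3 steps, strictly decreasing):
  μ^(1)=61; μ^(2)=-47/2; μ^(3)=-30

((0, 0, 0, 4); (0, 2, 2, 0); (4, 0, 1, 0))


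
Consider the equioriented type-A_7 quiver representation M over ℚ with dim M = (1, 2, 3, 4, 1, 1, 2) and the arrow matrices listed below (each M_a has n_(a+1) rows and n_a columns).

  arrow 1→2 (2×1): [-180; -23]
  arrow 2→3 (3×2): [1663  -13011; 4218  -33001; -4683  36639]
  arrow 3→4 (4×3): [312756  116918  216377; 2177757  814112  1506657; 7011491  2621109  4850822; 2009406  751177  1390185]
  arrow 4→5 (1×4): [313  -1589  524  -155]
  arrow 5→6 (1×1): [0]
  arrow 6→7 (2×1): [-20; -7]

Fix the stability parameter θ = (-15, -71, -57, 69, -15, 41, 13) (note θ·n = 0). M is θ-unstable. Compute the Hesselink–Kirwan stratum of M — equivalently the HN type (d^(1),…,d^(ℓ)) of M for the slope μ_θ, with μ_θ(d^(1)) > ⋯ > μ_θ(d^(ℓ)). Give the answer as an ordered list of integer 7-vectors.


Via rank(M_{q-1}∘⋯∘M_p): M ≅ I[1,5], I[2,4], I[3,4], I[4,4], I[6,7], I[7,7].
μ_θ-semistable layers: μ^(1)=69; μ^(2)=27; μ^(3)=13; μ^(4)=-143/3; μ^(5)=-57; μ^(6)=-71

((0, 0, 0, 3, 0, 0, 0); (0, 0, 0, 1, 1, 1, 1); (0, 0, 0, 0, 0, 0, 1); (1, 1, 1, 0, 0, 0, 0); (0, 0, 2, 0, 0, 0, 0); (0, 1, 0, 0, 0, 0, 0))


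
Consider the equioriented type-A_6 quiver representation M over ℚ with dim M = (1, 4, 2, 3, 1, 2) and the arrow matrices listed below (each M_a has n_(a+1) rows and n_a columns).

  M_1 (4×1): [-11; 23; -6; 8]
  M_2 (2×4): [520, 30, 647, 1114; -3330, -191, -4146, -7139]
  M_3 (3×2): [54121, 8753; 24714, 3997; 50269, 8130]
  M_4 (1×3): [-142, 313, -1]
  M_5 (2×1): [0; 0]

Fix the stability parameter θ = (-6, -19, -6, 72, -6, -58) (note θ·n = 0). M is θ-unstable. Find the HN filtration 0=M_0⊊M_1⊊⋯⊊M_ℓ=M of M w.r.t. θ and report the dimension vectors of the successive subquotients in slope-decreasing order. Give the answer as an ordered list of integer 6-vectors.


Interval decomposition of M: I[1,5], I[2,2]^2, I[2,4], I[4,4], I[6,6]^2.
HN type (ℓ=6): μ^(1)=72; μ^(2)=33; μ^(3)=-6; μ^(4)=-25/2; μ^(5)=-19; μ^(6)=-58

((0, 0, 0, 2, 0, 0); (0, 0, 0, 1, 1, 0); (0, 0, 2, 0, 0, 0); (1, 1, 0, 0, 0, 0); (0, 3, 0, 0, 0, 0); (0, 0, 0, 0, 0, 2))


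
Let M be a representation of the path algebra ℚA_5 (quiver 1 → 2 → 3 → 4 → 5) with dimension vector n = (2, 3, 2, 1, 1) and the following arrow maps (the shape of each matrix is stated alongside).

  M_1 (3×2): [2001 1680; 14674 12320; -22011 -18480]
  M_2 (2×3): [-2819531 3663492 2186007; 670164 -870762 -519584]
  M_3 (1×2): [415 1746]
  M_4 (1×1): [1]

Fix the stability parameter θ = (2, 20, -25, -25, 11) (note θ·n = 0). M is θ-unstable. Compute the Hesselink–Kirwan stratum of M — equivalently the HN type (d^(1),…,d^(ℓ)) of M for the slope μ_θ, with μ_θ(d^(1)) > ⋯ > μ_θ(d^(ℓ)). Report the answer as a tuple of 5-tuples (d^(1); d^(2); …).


Via rank(M_{q-1}∘⋯∘M_p): M ≅ I[1,1], I[1,2], I[2,3], I[2,5].
μ_θ-semistable layers: μ^(1)=20; μ^(2)=11; μ^(3)=2; μ^(4)=-5/2; μ^(5)=-10

((0, 1, 0, 0, 0); (0, 0, 0, 0, 1); (2, 0, 0, 0, 0); (0, 1, 1, 0, 0); (0, 1, 1, 1, 0))


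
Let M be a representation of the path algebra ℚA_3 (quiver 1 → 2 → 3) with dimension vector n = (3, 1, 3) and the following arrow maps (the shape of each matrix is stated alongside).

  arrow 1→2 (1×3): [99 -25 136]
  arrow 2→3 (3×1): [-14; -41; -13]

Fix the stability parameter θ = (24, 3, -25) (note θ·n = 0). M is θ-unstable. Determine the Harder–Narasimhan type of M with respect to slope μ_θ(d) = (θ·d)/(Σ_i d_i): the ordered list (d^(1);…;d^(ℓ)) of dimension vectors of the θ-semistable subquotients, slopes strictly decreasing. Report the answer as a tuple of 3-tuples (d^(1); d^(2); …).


Interval decomposition of M: I[1,1]^2, I[1,3], I[3,3]^2.
HN type (ℓ=3): μ^(1)=24; μ^(2)=2/3; μ^(3)=-25

((2, 0, 0); (1, 1, 1); (0, 0, 2))


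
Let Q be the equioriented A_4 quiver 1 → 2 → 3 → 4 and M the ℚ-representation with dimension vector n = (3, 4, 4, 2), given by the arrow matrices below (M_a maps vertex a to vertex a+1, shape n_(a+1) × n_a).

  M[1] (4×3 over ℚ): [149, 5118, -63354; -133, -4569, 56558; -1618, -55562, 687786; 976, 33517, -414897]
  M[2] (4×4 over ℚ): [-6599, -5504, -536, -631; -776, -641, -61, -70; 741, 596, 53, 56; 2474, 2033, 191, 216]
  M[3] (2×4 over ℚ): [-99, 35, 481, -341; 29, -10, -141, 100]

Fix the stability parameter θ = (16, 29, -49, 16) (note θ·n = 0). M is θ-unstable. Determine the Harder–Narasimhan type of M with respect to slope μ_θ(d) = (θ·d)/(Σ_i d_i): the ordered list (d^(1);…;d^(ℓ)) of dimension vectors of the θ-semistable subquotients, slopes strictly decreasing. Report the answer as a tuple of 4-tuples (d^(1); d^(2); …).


Interval decomposition of M: I[1,3], I[1,4]^2, I[2,3].
HN type (ℓ=3): μ^(1)=16; μ^(2)=-4/3; μ^(3)=-10

((0, 0, 0, 2); (3, 3, 3, 0); (0, 1, 1, 0))


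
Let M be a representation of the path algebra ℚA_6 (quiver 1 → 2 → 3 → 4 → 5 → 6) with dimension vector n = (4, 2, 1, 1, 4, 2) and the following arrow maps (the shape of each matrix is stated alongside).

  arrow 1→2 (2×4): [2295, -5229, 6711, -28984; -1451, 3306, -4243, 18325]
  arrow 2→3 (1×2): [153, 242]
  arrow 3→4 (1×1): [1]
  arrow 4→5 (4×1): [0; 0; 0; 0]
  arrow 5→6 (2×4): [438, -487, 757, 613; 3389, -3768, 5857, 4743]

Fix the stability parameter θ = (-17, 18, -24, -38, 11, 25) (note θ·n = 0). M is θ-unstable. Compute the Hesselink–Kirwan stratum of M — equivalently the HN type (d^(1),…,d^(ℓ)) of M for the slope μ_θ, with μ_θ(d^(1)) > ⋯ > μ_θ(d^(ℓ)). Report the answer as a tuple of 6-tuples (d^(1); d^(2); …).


Interval decomposition of M: I[1,1]^2, I[1,2], I[1,4], I[5,5]^2, I[5,6]^2.
HN type (ℓ=5): μ^(1)=25; μ^(2)=18; μ^(3)=11; μ^(4)=-44/3; μ^(5)=-17

((0, 0, 0, 0, 0, 2); (0, 1, 0, 0, 0, 0); (0, 0, 0, 0, 4, 0); (0, 1, 1, 1, 0, 0); (4, 0, 0, 0, 0, 0))


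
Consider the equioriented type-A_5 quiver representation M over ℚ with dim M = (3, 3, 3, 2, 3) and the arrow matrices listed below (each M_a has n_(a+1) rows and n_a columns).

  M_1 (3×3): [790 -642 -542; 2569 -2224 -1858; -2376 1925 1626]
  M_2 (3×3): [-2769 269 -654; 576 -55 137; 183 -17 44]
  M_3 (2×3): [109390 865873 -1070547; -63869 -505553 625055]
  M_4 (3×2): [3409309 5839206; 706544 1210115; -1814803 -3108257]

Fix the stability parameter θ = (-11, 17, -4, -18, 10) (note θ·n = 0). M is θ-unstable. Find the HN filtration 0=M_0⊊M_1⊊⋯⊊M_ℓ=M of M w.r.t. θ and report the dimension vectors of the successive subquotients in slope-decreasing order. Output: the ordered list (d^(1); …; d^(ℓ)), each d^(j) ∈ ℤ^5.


Via rank(M_{q-1}∘⋯∘M_p): M ≅ I[1,2], I[1,5]^2, I[3,3], I[5,5].
μ_θ-semistable layers: μ^(1)=17; μ^(2)=10; μ^(3)=-5/3; μ^(4)=-4; μ^(5)=-11

((0, 1, 0, 0, 0); (0, 0, 0, 0, 3); (0, 2, 2, 2, 0); (0, 0, 1, 0, 0); (3, 0, 0, 0, 0))


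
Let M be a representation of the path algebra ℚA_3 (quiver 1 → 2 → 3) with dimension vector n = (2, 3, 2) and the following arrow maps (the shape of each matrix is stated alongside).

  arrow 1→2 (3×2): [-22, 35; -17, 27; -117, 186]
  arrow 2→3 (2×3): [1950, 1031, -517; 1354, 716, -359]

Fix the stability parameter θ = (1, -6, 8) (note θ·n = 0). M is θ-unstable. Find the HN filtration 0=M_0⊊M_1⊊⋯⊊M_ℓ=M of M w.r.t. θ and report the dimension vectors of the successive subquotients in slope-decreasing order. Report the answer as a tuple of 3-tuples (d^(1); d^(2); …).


Interval decomposition of M: I[1,3]^2, I[2,2].
HN type (ℓ=3): μ^(1)=8; μ^(2)=-5/2; μ^(3)=-6

((0, 0, 2); (2, 2, 0); (0, 1, 0))


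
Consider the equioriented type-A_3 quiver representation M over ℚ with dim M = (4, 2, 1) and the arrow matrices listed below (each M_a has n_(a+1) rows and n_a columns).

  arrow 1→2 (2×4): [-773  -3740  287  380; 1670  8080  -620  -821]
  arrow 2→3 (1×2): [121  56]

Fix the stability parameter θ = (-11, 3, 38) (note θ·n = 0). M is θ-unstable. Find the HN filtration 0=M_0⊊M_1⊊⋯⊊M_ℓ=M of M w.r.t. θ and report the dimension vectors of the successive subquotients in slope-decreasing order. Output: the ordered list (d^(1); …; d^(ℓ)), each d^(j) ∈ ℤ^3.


Via rank(M_{q-1}∘⋯∘M_p): M ≅ I[1,1]^2, I[1,2], I[1,3].
μ_θ-semistable layers: μ^(1)=38; μ^(2)=3; μ^(3)=-11

((0, 0, 1); (0, 2, 0); (4, 0, 0))


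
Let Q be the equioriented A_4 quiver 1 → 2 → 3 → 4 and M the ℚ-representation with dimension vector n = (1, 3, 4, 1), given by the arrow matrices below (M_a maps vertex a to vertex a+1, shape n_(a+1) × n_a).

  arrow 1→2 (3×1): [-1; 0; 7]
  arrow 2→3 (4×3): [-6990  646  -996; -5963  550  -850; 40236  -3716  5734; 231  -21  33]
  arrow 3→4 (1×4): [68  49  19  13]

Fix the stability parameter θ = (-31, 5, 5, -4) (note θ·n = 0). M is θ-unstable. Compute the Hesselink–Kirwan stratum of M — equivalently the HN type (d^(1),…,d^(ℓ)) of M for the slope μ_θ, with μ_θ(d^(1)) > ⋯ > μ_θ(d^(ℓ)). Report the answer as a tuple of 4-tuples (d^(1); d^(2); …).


Via rank(M_{q-1}∘⋯∘M_p): M ≅ I[1,4], I[2,3]^2, I[3,3].
μ_θ-semistable layers: μ^(1)=5; μ^(2)=2; μ^(3)=-31

((0, 2, 3, 0); (0, 1, 1, 1); (1, 0, 0, 0))


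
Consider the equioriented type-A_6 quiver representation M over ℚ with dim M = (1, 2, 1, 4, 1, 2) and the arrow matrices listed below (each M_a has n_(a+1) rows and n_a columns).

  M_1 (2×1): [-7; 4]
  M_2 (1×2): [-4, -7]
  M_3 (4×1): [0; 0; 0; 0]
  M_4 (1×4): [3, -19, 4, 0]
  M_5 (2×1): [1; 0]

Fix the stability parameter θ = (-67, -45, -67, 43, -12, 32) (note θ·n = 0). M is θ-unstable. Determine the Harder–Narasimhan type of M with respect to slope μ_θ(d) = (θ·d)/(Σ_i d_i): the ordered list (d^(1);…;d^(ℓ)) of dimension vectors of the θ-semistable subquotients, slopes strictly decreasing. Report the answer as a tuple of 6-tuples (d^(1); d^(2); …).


Via rank(M_{q-1}∘⋯∘M_p): M ≅ I[1,2], I[2,3], I[4,4]^3, I[4,6], I[6,6].
μ_θ-semistable layers: μ^(1)=43; μ^(2)=32; μ^(3)=31/2; μ^(4)=-45; μ^(5)=-56; μ^(6)=-67

((0, 0, 0, 3, 0, 0); (0, 0, 0, 0, 0, 2); (0, 0, 0, 1, 1, 0); (0, 1, 0, 0, 0, 0); (0, 1, 1, 0, 0, 0); (1, 0, 0, 0, 0, 0))


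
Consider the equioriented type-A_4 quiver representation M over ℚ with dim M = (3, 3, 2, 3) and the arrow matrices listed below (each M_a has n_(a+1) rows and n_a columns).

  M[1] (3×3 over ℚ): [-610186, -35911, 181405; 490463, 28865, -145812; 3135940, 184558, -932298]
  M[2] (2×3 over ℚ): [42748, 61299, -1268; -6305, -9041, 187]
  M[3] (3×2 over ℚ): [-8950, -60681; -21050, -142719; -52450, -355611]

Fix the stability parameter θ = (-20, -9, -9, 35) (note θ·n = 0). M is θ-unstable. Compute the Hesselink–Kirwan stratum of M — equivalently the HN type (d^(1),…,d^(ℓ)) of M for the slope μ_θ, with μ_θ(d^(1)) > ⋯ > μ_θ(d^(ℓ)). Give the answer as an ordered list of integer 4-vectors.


Via rank(M_{q-1}∘⋯∘M_p): M ≅ I[1,1], I[1,3], I[1,4], I[2,2], I[4,4]^2.
μ_θ-semistable layers: μ^(1)=35; μ^(2)=-9; μ^(3)=-20

((0, 0, 0, 3); (0, 3, 2, 0); (3, 0, 0, 0))


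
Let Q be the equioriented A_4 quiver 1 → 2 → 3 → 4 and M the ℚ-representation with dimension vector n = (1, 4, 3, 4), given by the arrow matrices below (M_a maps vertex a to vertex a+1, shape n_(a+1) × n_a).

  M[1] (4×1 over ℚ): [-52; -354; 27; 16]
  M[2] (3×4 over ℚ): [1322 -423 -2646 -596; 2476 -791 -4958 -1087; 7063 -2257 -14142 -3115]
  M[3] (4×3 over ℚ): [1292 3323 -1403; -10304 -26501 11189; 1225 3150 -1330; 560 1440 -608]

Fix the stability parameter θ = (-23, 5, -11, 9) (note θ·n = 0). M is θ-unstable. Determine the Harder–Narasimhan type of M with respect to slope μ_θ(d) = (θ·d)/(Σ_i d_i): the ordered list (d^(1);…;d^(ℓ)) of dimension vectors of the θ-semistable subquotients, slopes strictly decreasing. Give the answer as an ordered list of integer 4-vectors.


Interval decomposition of M: I[1,4], I[2,2], I[2,3], I[2,4], I[4,4]^2.
HN type (ℓ=4): μ^(1)=9; μ^(2)=5; μ^(3)=-3; μ^(4)=-23

((0, 0, 0, 4); (0, 1, 0, 0); (0, 3, 3, 0); (1, 0, 0, 0))


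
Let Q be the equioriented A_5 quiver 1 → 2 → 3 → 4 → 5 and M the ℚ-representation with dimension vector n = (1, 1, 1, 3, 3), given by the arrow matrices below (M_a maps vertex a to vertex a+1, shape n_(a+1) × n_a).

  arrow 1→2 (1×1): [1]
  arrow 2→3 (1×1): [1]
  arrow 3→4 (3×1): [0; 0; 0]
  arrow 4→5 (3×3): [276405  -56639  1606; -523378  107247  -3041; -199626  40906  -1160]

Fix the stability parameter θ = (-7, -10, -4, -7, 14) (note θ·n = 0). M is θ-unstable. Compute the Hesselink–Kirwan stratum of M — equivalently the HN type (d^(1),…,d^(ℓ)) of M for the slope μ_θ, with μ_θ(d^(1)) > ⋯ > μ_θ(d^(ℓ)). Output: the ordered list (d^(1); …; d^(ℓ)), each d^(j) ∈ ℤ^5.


Interval decomposition of M: I[1,3], I[4,4], I[4,5]^2, I[5,5].
HN type (ℓ=4): μ^(1)=14; μ^(2)=-4; μ^(3)=-7; μ^(4)=-17/2

((0, 0, 0, 0, 3); (0, 0, 1, 0, 0); (0, 0, 0, 3, 0); (1, 1, 0, 0, 0))


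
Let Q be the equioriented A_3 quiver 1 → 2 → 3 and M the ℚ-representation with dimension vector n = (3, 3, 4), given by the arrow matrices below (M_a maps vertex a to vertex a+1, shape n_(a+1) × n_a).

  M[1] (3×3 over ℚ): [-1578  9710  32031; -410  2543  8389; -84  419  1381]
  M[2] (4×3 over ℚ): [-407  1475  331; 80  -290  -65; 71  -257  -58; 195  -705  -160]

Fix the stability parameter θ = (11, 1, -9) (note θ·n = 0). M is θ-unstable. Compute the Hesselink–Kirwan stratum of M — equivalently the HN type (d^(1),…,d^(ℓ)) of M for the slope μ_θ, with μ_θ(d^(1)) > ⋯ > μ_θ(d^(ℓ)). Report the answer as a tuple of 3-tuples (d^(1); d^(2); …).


Via rank(M_{q-1}∘⋯∘M_p): M ≅ I[1,2], I[1,3]^2, I[3,3]^2.
μ_θ-semistable layers: μ^(1)=6; μ^(2)=1; μ^(3)=-9

((1, 1, 0); (2, 2, 2); (0, 0, 2))


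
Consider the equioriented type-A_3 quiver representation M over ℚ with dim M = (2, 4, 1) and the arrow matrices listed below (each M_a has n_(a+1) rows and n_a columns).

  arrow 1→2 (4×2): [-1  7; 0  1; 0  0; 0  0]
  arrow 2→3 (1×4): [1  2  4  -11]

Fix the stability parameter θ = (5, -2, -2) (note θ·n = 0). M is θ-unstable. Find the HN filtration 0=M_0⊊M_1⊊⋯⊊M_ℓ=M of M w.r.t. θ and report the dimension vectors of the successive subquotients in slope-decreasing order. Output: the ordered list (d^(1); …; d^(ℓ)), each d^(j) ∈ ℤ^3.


Via rank(M_{q-1}∘⋯∘M_p): M ≅ I[1,2], I[1,3], I[2,2]^2.
μ_θ-semistable layers: μ^(1)=3/2; μ^(2)=1/3; μ^(3)=-2

((1, 1, 0); (1, 1, 1); (0, 2, 0))


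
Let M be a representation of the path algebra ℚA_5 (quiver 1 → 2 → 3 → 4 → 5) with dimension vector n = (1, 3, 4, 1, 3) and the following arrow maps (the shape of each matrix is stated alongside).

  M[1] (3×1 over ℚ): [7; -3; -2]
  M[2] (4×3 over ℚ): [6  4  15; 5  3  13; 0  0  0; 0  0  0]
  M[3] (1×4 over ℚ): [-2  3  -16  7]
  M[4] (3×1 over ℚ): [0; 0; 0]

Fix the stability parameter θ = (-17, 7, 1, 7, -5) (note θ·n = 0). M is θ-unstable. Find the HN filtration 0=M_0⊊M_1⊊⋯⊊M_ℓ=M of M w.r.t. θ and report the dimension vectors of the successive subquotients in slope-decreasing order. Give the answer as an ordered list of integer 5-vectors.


Interval decomposition of M: I[1,2], I[2,3], I[2,4], I[3,3]^2, I[5,5]^3.
HN type (ℓ=5): μ^(1)=7; μ^(2)=4; μ^(3)=1; μ^(4)=-5; μ^(5)=-17

((0, 1, 0, 1, 0); (0, 2, 2, 0, 0); (0, 0, 2, 0, 0); (0, 0, 0, 0, 3); (1, 0, 0, 0, 0))


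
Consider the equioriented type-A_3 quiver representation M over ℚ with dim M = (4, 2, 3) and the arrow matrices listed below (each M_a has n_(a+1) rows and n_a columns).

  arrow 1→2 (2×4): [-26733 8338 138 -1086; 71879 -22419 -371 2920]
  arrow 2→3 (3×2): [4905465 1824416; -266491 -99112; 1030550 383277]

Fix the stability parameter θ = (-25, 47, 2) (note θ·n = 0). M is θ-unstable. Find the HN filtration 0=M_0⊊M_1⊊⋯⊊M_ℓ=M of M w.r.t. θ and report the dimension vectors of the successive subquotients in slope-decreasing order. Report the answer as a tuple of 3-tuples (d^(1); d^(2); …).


Interval decomposition of M: I[1,1]^2, I[1,3]^2, I[3,3].
HN type (ℓ=3): μ^(1)=49/2; μ^(2)=2; μ^(3)=-25

((0, 2, 2); (0, 0, 1); (4, 0, 0))


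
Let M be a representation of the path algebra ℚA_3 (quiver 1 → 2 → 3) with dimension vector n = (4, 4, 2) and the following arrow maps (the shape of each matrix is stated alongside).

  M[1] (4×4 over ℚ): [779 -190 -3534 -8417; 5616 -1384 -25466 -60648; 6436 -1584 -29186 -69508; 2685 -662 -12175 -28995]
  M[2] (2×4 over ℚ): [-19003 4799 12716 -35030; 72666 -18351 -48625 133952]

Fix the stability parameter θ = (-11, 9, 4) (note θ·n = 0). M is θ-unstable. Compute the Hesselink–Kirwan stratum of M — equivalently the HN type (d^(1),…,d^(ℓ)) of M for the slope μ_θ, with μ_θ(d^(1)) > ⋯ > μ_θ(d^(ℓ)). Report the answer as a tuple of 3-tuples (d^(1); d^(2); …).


Via rank(M_{q-1}∘⋯∘M_p): M ≅ I[1,1]^2, I[1,2], I[1,3], I[2,2], I[2,3].
μ_θ-semistable layers: μ^(1)=9; μ^(2)=13/2; μ^(3)=-11

((0, 2, 0); (0, 2, 2); (4, 0, 0))


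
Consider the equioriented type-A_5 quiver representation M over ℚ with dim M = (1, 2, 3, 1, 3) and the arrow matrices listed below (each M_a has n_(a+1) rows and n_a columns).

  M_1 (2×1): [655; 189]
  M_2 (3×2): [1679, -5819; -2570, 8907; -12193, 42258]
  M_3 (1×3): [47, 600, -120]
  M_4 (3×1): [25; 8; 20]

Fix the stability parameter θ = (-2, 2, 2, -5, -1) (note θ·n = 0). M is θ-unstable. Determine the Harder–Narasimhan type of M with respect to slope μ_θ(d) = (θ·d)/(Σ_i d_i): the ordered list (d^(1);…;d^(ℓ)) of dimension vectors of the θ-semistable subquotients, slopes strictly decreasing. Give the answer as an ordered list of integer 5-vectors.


Via rank(M_{q-1}∘⋯∘M_p): M ≅ I[1,5], I[2,3], I[3,3], I[5,5]^2.
μ_θ-semistable layers: μ^(1)=2; μ^(2)=-1/2; μ^(3)=-1; μ^(4)=-2

((0, 1, 2, 0, 0); (0, 1, 1, 1, 1); (0, 0, 0, 0, 2); (1, 0, 0, 0, 0))


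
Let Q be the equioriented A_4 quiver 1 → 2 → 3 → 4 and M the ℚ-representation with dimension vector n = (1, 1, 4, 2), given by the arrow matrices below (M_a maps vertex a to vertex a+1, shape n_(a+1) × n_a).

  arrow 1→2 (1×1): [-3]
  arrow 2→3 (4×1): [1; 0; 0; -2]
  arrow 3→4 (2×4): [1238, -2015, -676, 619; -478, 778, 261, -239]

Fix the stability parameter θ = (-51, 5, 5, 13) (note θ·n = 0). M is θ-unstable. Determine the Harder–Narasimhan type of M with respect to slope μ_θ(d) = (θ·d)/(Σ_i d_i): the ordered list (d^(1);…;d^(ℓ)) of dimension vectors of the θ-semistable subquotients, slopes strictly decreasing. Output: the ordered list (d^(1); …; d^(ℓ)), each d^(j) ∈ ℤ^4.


Barcode: M ≅ I[1,3], I[3,3], I[3,4]^2. HN layers by μ_θ (3 steps, strictly decreasing):
  μ^(1)=13; μ^(2)=5; μ^(3)=-51

((0, 0, 0, 2); (0, 1, 4, 0); (1, 0, 0, 0))


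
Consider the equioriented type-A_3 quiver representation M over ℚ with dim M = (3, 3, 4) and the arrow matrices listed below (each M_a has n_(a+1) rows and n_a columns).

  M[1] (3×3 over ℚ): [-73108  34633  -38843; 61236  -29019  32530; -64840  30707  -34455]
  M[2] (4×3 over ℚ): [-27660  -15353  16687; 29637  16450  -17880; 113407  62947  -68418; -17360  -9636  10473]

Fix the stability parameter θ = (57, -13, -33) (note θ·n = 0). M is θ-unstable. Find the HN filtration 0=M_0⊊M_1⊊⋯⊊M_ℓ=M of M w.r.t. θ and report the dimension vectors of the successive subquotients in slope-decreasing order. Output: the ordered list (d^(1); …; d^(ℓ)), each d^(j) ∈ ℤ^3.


Via rank(M_{q-1}∘⋯∘M_p): M ≅ I[1,3]^3, I[3,3].
μ_θ-semistable layers: μ^(1)=11/3; μ^(2)=-33

((3, 3, 3); (0, 0, 1))


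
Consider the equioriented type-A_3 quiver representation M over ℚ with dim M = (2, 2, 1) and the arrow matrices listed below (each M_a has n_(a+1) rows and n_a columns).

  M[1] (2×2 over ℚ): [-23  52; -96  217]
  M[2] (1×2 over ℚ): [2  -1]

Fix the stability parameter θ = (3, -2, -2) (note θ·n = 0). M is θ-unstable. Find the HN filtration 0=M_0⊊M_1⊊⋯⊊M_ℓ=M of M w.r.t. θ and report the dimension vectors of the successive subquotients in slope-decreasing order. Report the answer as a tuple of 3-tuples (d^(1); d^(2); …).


Barcode: M ≅ I[1,2], I[1,3]. HN layers by μ_θ (2 steps, strictly decreasing):
  μ^(1)=1/2; μ^(2)=-1/3

((1, 1, 0); (1, 1, 1))


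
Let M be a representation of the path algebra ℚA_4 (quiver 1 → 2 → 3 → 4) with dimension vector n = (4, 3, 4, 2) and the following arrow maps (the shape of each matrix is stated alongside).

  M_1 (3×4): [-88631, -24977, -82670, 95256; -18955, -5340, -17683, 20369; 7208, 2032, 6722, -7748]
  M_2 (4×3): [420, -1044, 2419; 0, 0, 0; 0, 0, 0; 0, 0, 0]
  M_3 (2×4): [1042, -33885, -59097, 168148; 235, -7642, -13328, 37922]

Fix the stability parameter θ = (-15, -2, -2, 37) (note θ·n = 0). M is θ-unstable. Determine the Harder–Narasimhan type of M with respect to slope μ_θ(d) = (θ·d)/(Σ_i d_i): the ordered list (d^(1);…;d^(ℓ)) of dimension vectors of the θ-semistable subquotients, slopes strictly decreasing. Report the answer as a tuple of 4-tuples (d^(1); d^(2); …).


Via rank(M_{q-1}∘⋯∘M_p): M ≅ I[1,1], I[1,2]^2, I[1,4], I[3,3]^2, I[3,4].
μ_θ-semistable layers: μ^(1)=37; μ^(2)=-2; μ^(3)=-15

((0, 0, 0, 2); (0, 3, 4, 0); (4, 0, 0, 0))


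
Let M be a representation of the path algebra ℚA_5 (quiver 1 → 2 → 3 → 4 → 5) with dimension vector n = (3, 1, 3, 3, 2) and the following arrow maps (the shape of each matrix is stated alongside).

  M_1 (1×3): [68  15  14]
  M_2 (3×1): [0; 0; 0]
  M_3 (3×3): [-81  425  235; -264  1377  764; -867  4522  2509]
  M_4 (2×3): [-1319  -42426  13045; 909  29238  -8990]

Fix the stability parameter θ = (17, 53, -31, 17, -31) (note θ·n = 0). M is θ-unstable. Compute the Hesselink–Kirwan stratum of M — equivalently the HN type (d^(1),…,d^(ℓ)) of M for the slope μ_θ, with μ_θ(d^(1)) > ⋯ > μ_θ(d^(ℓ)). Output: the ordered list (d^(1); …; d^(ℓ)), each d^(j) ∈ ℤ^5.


Via rank(M_{q-1}∘⋯∘M_p): M ≅ I[1,1]^2, I[1,2], I[3,3], I[3,5]^2, I[4,4].
μ_θ-semistable layers: μ^(1)=53; μ^(2)=17; μ^(3)=-7; μ^(4)=-31

((0, 1, 0, 0, 0); (3, 0, 0, 1, 0); (0, 0, 0, 2, 2); (0, 0, 3, 0, 0))


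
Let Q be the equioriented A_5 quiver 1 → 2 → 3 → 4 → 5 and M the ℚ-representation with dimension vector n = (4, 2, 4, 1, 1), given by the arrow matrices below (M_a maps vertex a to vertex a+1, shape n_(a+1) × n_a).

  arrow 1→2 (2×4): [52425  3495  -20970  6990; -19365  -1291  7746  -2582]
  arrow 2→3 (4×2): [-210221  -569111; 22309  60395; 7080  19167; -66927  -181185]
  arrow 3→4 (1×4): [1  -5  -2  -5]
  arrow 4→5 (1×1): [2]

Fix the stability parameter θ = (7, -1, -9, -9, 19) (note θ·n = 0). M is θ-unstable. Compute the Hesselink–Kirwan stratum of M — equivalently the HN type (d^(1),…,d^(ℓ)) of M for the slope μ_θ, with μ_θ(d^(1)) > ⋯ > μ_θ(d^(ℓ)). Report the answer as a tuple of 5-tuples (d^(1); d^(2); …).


Barcode: M ≅ I[1,1]^3, I[1,3], I[2,5], I[3,3]^2. HN layers by μ_θ (5 steps, strictly decreasing):
  μ^(1)=19; μ^(2)=7; μ^(3)=-1; μ^(4)=-19/3; μ^(5)=-9

((0, 0, 0, 0, 1); (3, 0, 0, 0, 0); (1, 1, 1, 0, 0); (0, 1, 1, 1, 0); (0, 0, 2, 0, 0))


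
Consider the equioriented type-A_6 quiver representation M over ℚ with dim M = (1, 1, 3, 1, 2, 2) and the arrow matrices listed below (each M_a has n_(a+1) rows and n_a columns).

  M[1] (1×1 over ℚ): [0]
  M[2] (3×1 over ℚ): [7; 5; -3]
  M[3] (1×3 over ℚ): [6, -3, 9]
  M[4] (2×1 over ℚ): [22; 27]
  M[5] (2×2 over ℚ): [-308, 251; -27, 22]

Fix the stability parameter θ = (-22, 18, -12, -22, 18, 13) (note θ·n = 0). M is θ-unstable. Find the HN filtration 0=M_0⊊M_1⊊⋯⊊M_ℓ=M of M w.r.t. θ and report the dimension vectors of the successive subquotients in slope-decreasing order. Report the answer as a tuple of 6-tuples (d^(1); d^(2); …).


Barcode: M ≅ I[1,1], I[2,3], I[3,3], I[3,6], I[5,6]. HN layers by μ_θ (5 steps, strictly decreasing):
  μ^(1)=31/2; μ^(2)=3; μ^(3)=-12; μ^(4)=-17; μ^(5)=-22

((0, 0, 0, 0, 2, 2); (0, 1, 1, 0, 0, 0); (0, 0, 1, 0, 0, 0); (0, 0, 1, 1, 0, 0); (1, 0, 0, 0, 0, 0))


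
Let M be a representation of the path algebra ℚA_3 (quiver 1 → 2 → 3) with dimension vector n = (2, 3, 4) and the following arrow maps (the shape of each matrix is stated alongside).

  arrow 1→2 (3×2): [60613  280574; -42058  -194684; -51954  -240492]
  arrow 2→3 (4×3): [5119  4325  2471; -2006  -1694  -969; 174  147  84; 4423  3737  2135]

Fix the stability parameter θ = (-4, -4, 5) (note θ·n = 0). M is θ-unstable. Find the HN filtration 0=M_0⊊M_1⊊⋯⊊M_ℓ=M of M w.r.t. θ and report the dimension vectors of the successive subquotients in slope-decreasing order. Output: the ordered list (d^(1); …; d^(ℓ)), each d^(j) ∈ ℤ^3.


Interval decomposition of M: I[1,1], I[1,3], I[2,3]^2, I[3,3].
HN type (ℓ=2): μ^(1)=5; μ^(2)=-4

((0, 0, 4); (2, 3, 0))


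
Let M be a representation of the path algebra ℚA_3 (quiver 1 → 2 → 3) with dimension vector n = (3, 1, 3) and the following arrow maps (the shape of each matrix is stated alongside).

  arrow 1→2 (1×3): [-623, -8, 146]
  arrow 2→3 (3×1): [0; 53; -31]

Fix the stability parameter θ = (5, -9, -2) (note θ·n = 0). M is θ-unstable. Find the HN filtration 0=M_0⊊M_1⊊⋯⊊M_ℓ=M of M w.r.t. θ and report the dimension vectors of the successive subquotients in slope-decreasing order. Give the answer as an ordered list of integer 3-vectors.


Via rank(M_{q-1}∘⋯∘M_p): M ≅ I[1,1]^2, I[1,3], I[3,3]^2.
μ_θ-semistable layers: μ^(1)=5; μ^(2)=-2

((2, 0, 0); (1, 1, 3))


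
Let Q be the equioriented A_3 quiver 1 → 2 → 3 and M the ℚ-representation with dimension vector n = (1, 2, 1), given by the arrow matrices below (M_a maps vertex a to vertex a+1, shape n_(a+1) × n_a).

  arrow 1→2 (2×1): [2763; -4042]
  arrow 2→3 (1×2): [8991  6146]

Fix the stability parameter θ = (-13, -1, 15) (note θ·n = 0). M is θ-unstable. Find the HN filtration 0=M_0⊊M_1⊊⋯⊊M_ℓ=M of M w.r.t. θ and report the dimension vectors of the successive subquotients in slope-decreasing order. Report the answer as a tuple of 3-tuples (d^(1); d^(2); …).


Interval decomposition of M: I[1,3], I[2,2].
HN type (ℓ=3): μ^(1)=15; μ^(2)=-1; μ^(3)=-13

((0, 0, 1); (0, 2, 0); (1, 0, 0))


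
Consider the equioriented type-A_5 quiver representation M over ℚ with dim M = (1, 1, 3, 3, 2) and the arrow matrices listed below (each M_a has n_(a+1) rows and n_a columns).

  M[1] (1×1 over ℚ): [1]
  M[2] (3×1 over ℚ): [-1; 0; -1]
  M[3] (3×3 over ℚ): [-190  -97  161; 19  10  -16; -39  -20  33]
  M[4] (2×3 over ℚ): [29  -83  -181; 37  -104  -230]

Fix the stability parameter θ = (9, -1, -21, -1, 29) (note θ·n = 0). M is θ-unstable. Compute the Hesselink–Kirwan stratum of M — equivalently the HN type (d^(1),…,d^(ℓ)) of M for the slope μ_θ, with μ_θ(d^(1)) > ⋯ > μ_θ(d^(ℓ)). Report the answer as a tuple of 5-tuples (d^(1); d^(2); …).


Via rank(M_{q-1}∘⋯∘M_p): M ≅ I[1,5], I[3,4], I[3,5].
μ_θ-semistable layers: μ^(1)=29; μ^(2)=-1; μ^(3)=-13/3; μ^(4)=-21

((0, 0, 0, 0, 2); (0, 0, 0, 3, 0); (1, 1, 1, 0, 0); (0, 0, 2, 0, 0))


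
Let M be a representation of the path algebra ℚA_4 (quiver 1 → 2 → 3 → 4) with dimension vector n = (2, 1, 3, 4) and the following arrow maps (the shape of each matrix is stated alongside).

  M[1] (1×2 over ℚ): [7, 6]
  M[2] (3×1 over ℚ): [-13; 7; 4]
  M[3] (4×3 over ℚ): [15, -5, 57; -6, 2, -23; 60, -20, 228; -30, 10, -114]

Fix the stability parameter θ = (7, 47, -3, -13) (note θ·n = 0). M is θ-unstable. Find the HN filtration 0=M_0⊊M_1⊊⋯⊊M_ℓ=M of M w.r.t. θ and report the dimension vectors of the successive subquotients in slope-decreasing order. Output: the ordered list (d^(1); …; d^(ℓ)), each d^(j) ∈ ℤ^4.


Barcode: M ≅ I[1,1], I[1,4], I[3,3], I[3,4], I[4,4]^2. HN layers by μ_θ (5 steps, strictly decreasing):
  μ^(1)=31/3; μ^(2)=7; μ^(3)=-3; μ^(4)=-8; μ^(5)=-13

((0, 1, 1, 1); (2, 0, 0, 0); (0, 0, 1, 0); (0, 0, 1, 1); (0, 0, 0, 2))


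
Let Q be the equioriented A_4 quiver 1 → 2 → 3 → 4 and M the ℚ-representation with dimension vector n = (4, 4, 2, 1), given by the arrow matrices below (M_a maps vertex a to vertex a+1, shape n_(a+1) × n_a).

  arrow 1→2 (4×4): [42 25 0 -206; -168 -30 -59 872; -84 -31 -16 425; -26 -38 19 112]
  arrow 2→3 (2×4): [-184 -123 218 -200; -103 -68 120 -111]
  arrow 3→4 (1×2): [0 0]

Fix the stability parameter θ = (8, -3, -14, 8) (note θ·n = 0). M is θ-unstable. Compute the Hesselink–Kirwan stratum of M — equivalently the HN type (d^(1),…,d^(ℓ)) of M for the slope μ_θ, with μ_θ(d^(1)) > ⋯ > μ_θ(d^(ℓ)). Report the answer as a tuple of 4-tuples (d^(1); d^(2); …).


Interval decomposition of M: I[1,2]^2, I[1,3]^2, I[4,4].
HN type (ℓ=3): μ^(1)=8; μ^(2)=5/2; μ^(3)=-3

((0, 0, 0, 1); (2, 2, 0, 0); (2, 2, 2, 0))


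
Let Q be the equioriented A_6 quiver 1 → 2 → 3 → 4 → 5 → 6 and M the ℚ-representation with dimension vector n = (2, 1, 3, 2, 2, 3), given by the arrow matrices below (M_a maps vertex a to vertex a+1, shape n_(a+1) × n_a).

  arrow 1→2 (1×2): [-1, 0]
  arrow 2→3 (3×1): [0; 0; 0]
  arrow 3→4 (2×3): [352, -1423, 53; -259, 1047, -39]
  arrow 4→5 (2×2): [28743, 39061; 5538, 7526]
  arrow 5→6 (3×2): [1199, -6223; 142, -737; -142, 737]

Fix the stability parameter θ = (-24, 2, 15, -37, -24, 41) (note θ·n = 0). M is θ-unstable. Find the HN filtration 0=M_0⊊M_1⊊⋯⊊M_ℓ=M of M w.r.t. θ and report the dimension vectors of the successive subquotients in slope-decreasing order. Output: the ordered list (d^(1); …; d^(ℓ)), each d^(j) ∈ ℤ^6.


Interval decomposition of M: I[1,1], I[1,2], I[3,3], I[3,4], I[3,6], I[5,6], I[6,6].
HN type (ℓ=6): μ^(1)=41; μ^(2)=15; μ^(3)=2; μ^(4)=-11; μ^(5)=-46/3; μ^(6)=-24

((0, 0, 0, 0, 0, 3); (0, 0, 1, 0, 0, 0); (0, 1, 0, 0, 0, 0); (0, 0, 1, 1, 0, 0); (0, 0, 1, 1, 1, 0); (2, 0, 0, 0, 1, 0))


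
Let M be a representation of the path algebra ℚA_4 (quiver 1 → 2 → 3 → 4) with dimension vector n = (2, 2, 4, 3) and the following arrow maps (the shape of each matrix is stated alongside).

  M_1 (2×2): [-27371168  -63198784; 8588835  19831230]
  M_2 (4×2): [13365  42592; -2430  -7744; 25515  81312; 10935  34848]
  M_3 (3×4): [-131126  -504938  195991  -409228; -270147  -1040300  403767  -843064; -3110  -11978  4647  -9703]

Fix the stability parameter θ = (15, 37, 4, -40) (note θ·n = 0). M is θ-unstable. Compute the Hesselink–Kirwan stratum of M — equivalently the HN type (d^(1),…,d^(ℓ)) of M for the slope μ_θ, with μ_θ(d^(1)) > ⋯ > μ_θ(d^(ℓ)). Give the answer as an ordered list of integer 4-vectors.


Barcode: M ≅ I[1,1], I[1,2], I[2,4], I[3,3], I[3,4]^2. HN layers by μ_θ (5 steps, strictly decreasing):
  μ^(1)=37; μ^(2)=15; μ^(3)=4; μ^(4)=1/3; μ^(5)=-18

((0, 1, 0, 0); (2, 0, 0, 0); (0, 0, 1, 0); (0, 1, 1, 1); (0, 0, 2, 2))


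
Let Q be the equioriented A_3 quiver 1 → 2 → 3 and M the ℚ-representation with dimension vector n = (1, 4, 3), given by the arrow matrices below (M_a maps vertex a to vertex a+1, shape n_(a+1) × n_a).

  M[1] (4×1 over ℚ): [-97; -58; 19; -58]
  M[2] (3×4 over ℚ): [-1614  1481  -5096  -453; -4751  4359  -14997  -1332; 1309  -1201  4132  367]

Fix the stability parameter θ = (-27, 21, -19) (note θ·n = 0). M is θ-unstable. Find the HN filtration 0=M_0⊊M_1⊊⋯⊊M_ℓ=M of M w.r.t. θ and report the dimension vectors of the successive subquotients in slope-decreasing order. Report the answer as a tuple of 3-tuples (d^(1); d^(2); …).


Via rank(M_{q-1}∘⋯∘M_p): M ≅ I[1,3], I[2,2], I[2,3]^2.
μ_θ-semistable layers: μ^(1)=21; μ^(2)=1; μ^(3)=-27

((0, 1, 0); (0, 3, 3); (1, 0, 0))


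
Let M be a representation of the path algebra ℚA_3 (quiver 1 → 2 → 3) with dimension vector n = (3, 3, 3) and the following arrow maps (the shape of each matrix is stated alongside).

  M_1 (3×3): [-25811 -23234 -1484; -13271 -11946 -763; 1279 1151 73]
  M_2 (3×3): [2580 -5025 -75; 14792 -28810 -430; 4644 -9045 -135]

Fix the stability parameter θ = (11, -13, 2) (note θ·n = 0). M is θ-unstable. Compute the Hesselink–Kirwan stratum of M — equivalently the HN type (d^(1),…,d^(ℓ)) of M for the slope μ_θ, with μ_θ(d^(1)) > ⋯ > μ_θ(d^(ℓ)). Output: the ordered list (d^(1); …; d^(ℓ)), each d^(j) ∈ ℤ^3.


Via rank(M_{q-1}∘⋯∘M_p): M ≅ I[1,2]^2, I[1,3], I[3,3]^2.
μ_θ-semistable layers: μ^(1)=2; μ^(2)=-1

((0, 0, 3); (3, 3, 0))


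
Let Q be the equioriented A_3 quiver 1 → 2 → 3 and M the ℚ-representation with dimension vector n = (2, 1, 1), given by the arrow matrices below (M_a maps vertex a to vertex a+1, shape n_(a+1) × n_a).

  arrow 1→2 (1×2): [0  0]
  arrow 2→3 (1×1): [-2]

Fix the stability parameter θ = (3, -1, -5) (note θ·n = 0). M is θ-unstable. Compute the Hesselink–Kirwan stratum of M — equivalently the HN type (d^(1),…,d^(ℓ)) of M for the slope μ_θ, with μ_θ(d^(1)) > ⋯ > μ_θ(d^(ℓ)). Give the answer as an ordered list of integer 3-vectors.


Via rank(M_{q-1}∘⋯∘M_p): M ≅ I[1,1]^2, I[2,3].
μ_θ-semistable layers: μ^(1)=3; μ^(2)=-3

((2, 0, 0); (0, 1, 1))


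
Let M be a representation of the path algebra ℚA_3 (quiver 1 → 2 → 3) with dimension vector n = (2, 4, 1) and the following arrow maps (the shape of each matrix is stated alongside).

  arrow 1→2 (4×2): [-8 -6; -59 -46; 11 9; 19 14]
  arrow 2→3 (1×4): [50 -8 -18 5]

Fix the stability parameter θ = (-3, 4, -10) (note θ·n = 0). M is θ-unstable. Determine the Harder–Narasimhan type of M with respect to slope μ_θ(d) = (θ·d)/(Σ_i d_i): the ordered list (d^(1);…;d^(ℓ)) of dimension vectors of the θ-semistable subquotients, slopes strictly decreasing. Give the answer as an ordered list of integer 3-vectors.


Interval decomposition of M: I[1,2], I[1,3], I[2,2]^2.
HN type (ℓ=2): μ^(1)=4; μ^(2)=-3

((0, 3, 0); (2, 1, 1))


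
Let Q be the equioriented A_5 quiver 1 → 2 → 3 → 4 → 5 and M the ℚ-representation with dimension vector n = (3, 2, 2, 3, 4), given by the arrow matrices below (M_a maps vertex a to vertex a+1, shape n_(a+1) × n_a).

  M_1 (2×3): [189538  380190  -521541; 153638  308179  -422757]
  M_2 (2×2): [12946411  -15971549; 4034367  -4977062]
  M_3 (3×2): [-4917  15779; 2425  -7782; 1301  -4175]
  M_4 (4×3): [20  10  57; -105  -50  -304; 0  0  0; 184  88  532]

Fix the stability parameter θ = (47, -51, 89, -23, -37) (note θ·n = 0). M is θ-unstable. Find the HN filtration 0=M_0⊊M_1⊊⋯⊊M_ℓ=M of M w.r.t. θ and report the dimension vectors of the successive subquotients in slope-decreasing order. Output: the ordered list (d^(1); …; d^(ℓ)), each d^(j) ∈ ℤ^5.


Barcode: M ≅ I[1,1], I[1,4], I[1,5], I[4,5], I[5,5]^2. HN layers by μ_θ (6 steps, strictly decreasing):
  μ^(1)=47; μ^(2)=33; μ^(3)=29/3; μ^(4)=-2; μ^(5)=-30; μ^(6)=-37

((1, 0, 0, 0, 0); (0, 0, 1, 1, 0); (0, 0, 1, 1, 1); (2, 2, 0, 0, 0); (0, 0, 0, 1, 1); (0, 0, 0, 0, 2))


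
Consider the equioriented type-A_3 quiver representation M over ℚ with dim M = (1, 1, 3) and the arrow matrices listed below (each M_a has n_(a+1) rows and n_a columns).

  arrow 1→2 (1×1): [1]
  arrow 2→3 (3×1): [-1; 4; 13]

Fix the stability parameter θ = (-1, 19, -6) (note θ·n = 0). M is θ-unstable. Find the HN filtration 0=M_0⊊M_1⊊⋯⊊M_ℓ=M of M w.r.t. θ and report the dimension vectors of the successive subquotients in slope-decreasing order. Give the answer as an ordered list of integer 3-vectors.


Via rank(M_{q-1}∘⋯∘M_p): M ≅ I[1,3], I[3,3]^2.
μ_θ-semistable layers: μ^(1)=13/2; μ^(2)=-1; μ^(3)=-6

((0, 1, 1); (1, 0, 0); (0, 0, 2))


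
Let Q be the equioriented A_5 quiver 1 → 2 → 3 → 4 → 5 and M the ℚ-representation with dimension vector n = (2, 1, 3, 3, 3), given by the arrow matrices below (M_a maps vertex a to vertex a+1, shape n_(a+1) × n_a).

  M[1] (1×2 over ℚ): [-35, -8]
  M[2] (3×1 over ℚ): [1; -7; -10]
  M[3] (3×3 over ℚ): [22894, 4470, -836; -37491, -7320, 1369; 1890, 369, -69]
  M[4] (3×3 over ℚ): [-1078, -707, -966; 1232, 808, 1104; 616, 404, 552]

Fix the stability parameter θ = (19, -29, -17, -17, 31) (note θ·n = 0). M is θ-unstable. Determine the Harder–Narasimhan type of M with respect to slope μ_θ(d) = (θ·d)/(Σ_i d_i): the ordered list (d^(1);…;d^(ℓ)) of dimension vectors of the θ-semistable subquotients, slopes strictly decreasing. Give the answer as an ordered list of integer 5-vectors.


Interval decomposition of M: I[1,1], I[1,5], I[3,3], I[3,4], I[4,4], I[5,5]^2.
HN type (ℓ=4): μ^(1)=31; μ^(2)=19; μ^(3)=-11; μ^(4)=-17

((0, 0, 0, 0, 3); (1, 0, 0, 0, 0); (1, 1, 1, 1, 0); (0, 0, 2, 2, 0))
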